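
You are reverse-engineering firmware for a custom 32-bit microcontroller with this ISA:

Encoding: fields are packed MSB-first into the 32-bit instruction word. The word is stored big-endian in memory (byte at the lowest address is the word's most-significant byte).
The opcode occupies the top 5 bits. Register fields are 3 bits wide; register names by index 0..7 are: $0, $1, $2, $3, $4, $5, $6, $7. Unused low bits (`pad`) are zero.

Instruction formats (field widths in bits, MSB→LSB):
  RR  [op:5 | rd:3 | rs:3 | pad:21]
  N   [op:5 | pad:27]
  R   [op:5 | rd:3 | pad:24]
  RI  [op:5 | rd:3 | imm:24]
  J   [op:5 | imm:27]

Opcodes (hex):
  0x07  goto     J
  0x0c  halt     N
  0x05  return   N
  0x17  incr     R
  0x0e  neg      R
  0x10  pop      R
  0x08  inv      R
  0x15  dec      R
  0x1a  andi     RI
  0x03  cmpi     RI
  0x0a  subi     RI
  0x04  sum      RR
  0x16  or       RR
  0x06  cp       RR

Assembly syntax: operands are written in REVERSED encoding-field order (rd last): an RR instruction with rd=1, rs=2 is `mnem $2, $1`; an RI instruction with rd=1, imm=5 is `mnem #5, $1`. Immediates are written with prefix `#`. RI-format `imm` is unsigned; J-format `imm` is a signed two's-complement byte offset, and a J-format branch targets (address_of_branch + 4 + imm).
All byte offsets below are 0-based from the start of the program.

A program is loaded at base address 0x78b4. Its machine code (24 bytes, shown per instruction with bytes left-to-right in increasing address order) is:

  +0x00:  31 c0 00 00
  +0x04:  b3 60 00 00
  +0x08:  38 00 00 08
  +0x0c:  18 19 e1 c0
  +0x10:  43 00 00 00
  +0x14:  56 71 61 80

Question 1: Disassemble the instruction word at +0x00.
cp $6, $1

[00] 31 c0 00 00 → 0x31c00000
  op=0x31c00000>>27=0x6 ⇒ cp (RR)
  [26:24] rd=1 = $1
  [23:21] rs=6 = $6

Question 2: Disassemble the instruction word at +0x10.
inv $3

+0x10: 43 00 00 00 ⇒ word 0x43000000 (big)
  op=0x43000000>>27=0x8 ⇒ inv (R)
  rd: (w>>24)&0x7=0x3 → $3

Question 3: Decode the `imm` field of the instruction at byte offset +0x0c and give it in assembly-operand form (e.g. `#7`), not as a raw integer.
[0c] 18 19 e1 c0 → 0x1819e1c0
  opcode bits[31:27]=0x3: cmpi/RI
  rd: (w>>24)&0x7=0x0 → $0
  imm: (w>>0)&0xffffff=0x19e1c0 → #1696192

#1696192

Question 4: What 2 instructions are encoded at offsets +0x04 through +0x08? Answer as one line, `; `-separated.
@+04  big-endian(b3 60 00 00) = 0xb3600000
  op=0xb3600000>>27=0x16 ⇒ or (RR)
  rd: (w>>24)&0x7=0x3 → $3
  rs: (w>>21)&0x7=0x3 → $3
@+08  big-endian(38 00 00 08) = 0x38000008
  op=0x38000008>>27=0x7 ⇒ goto (J)
  imm: (w>>0)&0x7ffffff=0x8 → #8

or $3, $3; goto #8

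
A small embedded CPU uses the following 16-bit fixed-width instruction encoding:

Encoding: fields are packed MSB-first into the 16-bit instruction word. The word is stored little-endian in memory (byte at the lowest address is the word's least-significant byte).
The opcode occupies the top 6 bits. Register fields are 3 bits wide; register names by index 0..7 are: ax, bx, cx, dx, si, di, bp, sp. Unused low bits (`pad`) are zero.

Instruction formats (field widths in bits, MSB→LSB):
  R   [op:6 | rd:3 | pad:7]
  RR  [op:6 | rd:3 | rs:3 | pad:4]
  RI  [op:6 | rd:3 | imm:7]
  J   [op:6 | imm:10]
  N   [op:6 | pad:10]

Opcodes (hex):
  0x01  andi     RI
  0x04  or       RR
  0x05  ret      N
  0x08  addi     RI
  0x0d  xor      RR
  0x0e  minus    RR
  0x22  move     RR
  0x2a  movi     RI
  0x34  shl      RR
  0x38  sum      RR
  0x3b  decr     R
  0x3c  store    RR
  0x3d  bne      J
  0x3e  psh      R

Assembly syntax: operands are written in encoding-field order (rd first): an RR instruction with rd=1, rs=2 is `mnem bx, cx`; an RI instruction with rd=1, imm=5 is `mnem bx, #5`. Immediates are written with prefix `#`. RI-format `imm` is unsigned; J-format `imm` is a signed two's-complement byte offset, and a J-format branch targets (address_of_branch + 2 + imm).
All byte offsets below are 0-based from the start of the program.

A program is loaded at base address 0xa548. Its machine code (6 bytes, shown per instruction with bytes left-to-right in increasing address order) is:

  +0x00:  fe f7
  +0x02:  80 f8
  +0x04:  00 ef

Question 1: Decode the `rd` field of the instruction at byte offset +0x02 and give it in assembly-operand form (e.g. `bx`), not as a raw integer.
[02] 80 f8 → 0xf880
  opcode bits[15:10]=0x3e: psh/R
  [9:7] rd=1 = bx

bx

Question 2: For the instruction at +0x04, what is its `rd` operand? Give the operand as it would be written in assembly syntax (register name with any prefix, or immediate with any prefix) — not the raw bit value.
bp

[04] 00 ef → 0xef00
  op=0xef00>>10=0x3b ⇒ decr (R)
  rd: (w>>7)&0x7=0x6 → bp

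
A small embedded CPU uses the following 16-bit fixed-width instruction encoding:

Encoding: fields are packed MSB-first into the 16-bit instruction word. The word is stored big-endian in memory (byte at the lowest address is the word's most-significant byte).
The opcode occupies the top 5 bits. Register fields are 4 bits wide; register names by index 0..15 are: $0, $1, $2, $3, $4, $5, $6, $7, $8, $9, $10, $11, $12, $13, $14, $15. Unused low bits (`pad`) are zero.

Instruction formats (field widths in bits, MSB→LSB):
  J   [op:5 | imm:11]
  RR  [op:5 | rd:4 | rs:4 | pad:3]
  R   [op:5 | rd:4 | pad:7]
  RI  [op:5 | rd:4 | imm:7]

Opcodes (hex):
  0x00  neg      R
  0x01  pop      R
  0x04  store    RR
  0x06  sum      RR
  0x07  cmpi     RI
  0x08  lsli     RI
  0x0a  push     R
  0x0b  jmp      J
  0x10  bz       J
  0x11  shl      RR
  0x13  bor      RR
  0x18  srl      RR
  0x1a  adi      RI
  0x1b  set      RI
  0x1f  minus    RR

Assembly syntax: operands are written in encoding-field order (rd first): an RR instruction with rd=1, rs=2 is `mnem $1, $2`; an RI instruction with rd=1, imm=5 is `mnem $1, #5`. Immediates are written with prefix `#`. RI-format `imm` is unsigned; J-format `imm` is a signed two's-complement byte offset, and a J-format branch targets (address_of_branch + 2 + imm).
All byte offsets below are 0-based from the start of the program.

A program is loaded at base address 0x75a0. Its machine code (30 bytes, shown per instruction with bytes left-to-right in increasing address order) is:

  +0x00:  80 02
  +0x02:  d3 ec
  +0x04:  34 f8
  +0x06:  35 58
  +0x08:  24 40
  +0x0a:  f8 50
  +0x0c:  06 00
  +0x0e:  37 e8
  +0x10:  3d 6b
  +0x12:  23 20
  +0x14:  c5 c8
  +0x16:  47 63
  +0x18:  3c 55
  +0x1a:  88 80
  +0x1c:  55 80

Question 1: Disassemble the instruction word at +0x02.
adi $7, #108

off 0x02: read d3 ec as big → 0xd3ec
  opcode bits[15:11]=0x1a: adi/RI
  [10:7] rd=7 = $7
  [6:0] imm=108 = #108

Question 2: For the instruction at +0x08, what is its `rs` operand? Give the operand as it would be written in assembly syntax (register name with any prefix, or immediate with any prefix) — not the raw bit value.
@+08  big-endian(24 40) = 0x2440
  opcode bits[15:11]=0x4: store/RR
  [10:7] rd=8 = $8
  [6:3] rs=8 = $8

$8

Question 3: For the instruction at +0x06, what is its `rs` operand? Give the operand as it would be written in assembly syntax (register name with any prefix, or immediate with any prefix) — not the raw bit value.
$11

@+06  big-endian(35 58) = 0x3558
  top 5b → 0x6 → sum [RR]
  rd: (w>>7)&0xf=0xa → $10
  rs: (w>>3)&0xf=0xb → $11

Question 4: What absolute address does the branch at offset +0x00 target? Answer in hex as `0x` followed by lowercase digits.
0x75a4

+0x00: 80 02 ⇒ word 0x8002 (big)
  top 5b → 0x10 → bz [J]
  [10:0] imm=2 = #2
  target = base 0x75a0 + off 0x00 + 2 + imm 2 = 0x75a4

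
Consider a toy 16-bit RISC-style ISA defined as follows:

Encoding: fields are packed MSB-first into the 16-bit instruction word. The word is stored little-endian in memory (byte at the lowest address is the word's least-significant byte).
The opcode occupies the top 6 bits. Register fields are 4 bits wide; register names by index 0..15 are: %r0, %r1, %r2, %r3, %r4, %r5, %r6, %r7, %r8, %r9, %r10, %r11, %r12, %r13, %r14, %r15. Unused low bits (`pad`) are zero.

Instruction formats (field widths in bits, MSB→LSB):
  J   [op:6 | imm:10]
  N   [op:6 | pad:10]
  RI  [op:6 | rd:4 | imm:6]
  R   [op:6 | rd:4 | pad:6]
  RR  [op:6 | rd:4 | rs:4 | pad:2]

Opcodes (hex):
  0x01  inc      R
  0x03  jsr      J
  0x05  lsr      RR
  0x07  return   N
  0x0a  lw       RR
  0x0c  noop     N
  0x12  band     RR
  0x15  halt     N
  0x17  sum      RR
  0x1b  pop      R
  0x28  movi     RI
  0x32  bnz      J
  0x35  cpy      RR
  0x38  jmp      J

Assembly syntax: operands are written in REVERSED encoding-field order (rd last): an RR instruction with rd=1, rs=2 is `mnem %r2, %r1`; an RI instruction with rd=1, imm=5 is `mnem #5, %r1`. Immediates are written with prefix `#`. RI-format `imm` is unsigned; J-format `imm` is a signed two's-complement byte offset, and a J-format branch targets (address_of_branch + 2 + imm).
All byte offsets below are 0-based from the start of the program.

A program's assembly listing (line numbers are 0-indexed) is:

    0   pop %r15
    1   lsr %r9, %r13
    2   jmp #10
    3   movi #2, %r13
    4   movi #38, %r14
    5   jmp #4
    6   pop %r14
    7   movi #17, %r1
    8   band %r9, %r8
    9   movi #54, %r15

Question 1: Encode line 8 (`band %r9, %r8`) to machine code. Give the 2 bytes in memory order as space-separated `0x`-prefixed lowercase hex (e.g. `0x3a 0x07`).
L8: band op=0x12:6|rd=8:4|rs=9:4|pad=0:2 ⇒ 0x4a24 ⇒ little 24 4a

0x24 0x4a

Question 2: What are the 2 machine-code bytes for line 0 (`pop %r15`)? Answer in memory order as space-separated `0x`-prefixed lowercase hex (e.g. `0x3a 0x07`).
0. pop fields op=0x1b:6|rd=15:4|pad=0:6 → word 6fc0h → c0 6f

0xc0 0x6f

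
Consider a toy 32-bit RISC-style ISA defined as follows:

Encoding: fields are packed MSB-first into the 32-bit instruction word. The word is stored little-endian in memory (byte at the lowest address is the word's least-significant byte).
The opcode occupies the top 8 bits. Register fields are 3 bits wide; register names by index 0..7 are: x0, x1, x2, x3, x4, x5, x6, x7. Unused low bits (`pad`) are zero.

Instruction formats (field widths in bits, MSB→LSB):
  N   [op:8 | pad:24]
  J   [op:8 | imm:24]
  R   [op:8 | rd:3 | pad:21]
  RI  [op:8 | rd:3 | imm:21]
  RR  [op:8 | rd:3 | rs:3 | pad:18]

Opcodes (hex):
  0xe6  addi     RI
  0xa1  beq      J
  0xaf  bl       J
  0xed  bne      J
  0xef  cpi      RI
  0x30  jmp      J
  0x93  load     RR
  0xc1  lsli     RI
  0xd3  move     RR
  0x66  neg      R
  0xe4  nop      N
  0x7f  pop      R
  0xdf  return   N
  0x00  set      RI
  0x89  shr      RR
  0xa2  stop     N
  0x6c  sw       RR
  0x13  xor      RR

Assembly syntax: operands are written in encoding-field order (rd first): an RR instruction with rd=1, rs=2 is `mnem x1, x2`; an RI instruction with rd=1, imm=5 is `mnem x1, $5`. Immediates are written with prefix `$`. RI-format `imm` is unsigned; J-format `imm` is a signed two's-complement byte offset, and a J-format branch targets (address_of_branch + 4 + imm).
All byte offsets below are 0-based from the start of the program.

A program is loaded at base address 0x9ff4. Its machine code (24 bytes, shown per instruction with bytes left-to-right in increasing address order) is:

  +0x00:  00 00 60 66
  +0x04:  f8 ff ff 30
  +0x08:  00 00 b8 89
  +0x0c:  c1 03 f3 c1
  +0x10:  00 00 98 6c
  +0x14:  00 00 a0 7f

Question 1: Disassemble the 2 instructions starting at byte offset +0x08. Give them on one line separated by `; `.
+0x08: 00 00 b8 89 ⇒ word 0x89b80000 (little)
  op=0x89b80000>>24=0x89 ⇒ shr (RR)
  rd: (w>>21)&0x7=0x5 → x5
  rs: (w>>18)&0x7=0x6 → x6
+0x0c: c1 03 f3 c1 ⇒ word 0xc1f303c1 (little)
  op=0xc1f303c1>>24=0xc1 ⇒ lsli (RI)
  rd: (w>>21)&0x7=0x7 → x7
  imm: (w>>0)&0x1fffff=0x1303c1 → $1246145

shr x5, x6; lsli x7, $1246145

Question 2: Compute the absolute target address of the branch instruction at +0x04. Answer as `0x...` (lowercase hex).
[04] f8 ff ff 30 → 0x30fffff8
  opcode bits[31:24]=0x30: jmp/J
  [23:0] imm=16777208 (s24→-8) = $-8
  target = base 0x9ff4 + off 0x04 + 4 + imm -8 = 0x9ff4

0x9ff4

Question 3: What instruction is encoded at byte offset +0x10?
+0x10: 00 00 98 6c ⇒ word 0x6c980000 (little)
  top 8b → 0x6c → sw [RR]
  [23:21] rd=4 = x4
  [20:18] rs=6 = x6

sw x4, x6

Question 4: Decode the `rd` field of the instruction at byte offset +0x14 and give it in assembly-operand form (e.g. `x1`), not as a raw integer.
x5

+0x14: 00 00 a0 7f ⇒ word 0x7fa00000 (little)
  top 8b → 0x7f → pop [R]
  rd@[23:21]=0x5 ⇒ x5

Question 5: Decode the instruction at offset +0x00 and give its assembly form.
@+00  little-endian(00 00 60 66) = 0x66600000
  opcode bits[31:24]=0x66: neg/R
  [23:21] rd=3 = x3

neg x3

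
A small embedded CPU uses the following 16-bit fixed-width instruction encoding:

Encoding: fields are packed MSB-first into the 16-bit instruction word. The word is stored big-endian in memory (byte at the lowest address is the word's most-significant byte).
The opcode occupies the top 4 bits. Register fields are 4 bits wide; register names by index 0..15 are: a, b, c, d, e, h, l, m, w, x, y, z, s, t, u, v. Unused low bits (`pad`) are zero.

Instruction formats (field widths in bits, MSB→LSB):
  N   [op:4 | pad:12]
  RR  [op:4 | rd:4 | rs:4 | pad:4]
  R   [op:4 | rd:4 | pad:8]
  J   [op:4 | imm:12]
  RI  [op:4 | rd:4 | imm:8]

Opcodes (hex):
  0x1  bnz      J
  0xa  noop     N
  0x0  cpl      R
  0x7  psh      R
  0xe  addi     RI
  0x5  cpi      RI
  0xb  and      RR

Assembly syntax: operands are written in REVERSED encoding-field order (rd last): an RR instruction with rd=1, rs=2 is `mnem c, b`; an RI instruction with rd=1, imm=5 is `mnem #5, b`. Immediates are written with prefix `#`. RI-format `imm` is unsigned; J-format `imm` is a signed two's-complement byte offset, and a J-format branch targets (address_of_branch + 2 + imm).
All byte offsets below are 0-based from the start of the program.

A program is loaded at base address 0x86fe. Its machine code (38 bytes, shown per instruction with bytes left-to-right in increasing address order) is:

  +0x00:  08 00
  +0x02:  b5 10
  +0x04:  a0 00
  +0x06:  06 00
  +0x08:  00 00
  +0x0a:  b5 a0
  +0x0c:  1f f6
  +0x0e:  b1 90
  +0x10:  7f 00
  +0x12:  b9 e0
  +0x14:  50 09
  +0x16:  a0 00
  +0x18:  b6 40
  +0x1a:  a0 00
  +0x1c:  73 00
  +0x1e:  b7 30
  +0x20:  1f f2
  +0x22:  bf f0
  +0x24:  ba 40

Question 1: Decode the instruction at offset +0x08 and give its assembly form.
off 0x08: read 00 00 as big → 0x0000
  op=0x0000>>12=0x0 ⇒ cpl (R)
  rd@[11:8]=0x0 ⇒ a

cpl a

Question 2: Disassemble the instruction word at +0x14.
cpi #9, a

+0x14: 50 09 ⇒ word 0x5009 (big)
  opcode bits[15:12]=0x5: cpi/RI
  rd@[11:8]=0x0 ⇒ a
  imm@[7:0]=0x9 ⇒ #9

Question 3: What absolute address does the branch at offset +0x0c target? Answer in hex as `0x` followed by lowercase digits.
@+0c  big-endian(1f f6) = 0x1ff6
  opcode bits[15:12]=0x1: bnz/J
  imm@[11:0]=0xff6 (s12→-10) ⇒ #-10
  target = base 0x86fe + off 0x0c + 2 + imm -10 = 0x8702

0x8702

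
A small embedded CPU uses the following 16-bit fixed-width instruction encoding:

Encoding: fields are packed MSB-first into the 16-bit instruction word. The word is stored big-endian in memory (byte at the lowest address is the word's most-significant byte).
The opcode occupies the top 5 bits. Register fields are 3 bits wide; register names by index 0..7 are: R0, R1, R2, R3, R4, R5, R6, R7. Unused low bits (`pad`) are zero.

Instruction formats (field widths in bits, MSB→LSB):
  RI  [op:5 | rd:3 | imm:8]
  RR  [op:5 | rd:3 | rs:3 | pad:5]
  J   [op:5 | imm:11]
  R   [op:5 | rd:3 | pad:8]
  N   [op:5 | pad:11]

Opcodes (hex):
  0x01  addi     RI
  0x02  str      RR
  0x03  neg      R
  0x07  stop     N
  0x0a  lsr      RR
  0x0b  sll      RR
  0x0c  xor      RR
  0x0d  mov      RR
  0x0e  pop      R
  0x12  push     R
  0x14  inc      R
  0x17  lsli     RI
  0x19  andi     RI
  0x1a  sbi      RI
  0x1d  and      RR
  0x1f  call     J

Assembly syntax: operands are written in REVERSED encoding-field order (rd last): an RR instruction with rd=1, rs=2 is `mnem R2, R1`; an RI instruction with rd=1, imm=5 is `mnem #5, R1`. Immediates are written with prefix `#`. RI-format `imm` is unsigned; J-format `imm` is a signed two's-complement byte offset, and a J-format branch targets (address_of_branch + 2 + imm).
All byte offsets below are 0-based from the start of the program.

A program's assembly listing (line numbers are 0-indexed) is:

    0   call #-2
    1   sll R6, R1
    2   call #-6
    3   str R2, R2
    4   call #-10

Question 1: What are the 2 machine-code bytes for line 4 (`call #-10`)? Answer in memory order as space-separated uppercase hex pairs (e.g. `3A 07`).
FF F6

4. call fields op=0x1f:5|imm=-10:11 → word fff6h → ff f6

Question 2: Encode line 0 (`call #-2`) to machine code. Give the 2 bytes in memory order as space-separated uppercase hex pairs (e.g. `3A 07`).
FF FE

L0: call op=0x1f:5|imm=-2:11 ⇒ 0xfffe ⇒ big ff fe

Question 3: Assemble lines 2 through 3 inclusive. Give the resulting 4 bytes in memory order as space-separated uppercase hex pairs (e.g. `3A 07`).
line 2 (call): pack op=0x1f:5|imm=-6:11 = 0xfffa; big→ ff fa
line 3 (str): pack op=0x2:5|rd=2:3|rs=2:3|pad=0:5 = 0x1240; big→ 12 40

FF FA 12 40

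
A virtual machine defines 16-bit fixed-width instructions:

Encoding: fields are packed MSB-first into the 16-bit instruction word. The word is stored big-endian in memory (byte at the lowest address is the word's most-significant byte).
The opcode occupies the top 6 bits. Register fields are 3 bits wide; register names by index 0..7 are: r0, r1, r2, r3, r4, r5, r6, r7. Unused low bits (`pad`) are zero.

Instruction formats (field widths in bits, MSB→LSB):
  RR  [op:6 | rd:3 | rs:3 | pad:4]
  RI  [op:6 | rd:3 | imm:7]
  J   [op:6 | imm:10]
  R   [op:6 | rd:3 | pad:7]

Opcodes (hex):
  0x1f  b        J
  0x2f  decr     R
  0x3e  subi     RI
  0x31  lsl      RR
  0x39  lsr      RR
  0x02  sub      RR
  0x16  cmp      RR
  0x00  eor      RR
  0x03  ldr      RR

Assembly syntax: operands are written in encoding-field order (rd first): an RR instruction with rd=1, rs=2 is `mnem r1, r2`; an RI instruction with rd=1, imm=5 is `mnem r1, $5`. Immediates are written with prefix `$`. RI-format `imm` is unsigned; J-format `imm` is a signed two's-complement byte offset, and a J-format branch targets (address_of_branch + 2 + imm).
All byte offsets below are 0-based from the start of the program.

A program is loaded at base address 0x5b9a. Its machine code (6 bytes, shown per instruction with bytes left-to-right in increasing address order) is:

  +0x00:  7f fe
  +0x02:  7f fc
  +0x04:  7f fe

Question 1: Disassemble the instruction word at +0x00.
[00] 7f fe → 0x7ffe
  top 6b → 0x1f → b [J]
  imm: (w>>0)&0x3ff=0x3fe (s10→-2) → $-2

b $-2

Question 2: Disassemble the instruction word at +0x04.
b $-2

[04] 7f fe → 0x7ffe
  top 6b → 0x1f → b [J]
  imm@[9:0]=0x3fe (s10→-2) ⇒ $-2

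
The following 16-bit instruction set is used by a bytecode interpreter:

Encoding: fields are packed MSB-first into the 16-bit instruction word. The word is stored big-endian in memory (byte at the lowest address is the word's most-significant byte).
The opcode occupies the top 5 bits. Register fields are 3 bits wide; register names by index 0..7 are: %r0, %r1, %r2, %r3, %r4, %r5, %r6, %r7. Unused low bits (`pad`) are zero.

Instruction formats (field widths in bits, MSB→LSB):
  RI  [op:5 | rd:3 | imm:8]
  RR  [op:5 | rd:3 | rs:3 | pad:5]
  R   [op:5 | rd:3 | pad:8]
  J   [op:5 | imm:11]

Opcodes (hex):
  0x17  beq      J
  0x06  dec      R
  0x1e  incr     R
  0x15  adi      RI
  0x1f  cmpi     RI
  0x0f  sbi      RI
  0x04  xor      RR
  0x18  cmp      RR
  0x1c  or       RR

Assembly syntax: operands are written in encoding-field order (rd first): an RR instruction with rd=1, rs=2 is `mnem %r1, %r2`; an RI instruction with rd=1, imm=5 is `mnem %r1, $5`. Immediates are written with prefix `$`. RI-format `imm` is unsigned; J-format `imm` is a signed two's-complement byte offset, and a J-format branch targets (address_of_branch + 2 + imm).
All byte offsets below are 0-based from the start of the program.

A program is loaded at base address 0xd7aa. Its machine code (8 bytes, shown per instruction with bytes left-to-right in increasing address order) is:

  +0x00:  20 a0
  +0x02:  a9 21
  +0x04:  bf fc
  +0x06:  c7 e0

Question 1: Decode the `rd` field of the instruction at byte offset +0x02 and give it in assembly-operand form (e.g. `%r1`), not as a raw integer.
@+02  big-endian(a9 21) = 0xa921
  op=0xa921>>11=0x15 ⇒ adi (RI)
  [10:8] rd=1 = %r1
  [7:0] imm=33 = $33

%r1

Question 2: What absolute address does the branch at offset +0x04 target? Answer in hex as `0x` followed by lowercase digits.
0xd7ac

off 0x04: read bf fc as big → 0xbffc
  opcode bits[15:11]=0x17: beq/J
  imm: (w>>0)&0x7ff=0x7fc (s11→-4) → $-4
  target = base 0xd7aa + off 0x04 + 2 + imm -4 = 0xd7ac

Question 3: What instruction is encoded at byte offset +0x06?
cmp %r7, %r7

@+06  big-endian(c7 e0) = 0xc7e0
  opcode bits[15:11]=0x18: cmp/RR
  [10:8] rd=7 = %r7
  [7:5] rs=7 = %r7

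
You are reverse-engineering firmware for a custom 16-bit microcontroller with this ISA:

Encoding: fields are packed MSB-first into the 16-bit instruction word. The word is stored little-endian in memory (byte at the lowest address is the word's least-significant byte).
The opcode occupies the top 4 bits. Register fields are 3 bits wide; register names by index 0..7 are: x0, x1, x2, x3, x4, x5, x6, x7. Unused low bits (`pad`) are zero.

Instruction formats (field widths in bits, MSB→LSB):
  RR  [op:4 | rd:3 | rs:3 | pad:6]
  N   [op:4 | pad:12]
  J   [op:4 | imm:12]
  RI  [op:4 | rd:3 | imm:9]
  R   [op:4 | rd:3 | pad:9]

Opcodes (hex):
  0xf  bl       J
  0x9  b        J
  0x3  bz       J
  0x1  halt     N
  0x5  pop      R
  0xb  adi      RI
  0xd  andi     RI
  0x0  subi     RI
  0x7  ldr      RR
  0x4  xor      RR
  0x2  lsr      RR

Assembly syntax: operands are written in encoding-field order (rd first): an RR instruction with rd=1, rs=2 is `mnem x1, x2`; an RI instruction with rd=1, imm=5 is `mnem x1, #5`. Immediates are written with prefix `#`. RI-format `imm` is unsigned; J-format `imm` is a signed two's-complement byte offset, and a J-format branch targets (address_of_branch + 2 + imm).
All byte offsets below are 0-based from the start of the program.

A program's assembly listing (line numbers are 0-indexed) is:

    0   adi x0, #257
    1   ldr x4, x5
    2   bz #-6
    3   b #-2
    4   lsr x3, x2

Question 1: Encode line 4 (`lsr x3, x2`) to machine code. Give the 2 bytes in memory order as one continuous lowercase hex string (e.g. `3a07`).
8026

L4: lsr op=0x2:4|rd=3:3|rs=2:3|pad=0:6 ⇒ 0x2680 ⇒ little 80 26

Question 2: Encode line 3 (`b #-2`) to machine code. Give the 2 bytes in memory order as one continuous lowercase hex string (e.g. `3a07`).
line 3 (b): pack op=0x9:4|imm=-2:12 = 0x9ffe; little→ fe 9f

fe9f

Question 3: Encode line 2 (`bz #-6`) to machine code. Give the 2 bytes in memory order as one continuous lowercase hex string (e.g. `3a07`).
2. bz fields op=0x3:4|imm=-6:12 → word 3ffah → fa 3f

fa3f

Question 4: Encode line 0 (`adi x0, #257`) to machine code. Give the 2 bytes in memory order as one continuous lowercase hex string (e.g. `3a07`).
0. adi fields op=0xb:4|rd=0:3|imm=257:9 → word b101h → 01 b1

01b1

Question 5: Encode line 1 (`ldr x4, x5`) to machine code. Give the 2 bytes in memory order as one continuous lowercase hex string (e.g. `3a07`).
4079

L1: ldr op=0x7:4|rd=4:3|rs=5:3|pad=0:6 ⇒ 0x7940 ⇒ little 40 79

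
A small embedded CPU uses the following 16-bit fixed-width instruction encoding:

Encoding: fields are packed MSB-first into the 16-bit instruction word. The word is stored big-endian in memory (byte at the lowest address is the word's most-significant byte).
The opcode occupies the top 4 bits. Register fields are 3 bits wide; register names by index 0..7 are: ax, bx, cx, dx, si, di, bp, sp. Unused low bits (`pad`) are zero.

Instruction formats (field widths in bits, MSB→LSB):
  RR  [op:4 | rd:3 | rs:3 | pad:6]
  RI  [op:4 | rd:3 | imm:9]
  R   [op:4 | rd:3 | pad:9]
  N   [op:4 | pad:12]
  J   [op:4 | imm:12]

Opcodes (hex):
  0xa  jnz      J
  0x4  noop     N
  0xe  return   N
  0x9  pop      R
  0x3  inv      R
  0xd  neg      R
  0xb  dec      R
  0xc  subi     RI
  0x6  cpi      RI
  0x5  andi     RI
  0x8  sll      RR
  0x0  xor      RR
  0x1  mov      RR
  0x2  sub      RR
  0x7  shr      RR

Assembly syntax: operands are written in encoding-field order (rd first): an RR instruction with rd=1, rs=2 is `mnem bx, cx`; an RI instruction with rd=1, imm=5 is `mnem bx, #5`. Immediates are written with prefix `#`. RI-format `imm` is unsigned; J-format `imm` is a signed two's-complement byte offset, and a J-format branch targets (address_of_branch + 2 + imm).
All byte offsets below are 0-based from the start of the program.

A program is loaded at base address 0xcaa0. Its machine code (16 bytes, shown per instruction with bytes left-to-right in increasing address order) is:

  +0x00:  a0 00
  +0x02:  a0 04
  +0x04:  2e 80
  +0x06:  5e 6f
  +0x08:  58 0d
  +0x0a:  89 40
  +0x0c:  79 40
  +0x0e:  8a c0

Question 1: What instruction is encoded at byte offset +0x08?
andi si, #13

[08] 58 0d → 0x580d
  opcode bits[15:12]=0x5: andi/RI
  rd: (w>>9)&0x7=0x4 → si
  imm: (w>>0)&0x1ff=0xd → #13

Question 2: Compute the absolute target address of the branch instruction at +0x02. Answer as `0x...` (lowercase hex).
0xcaa8

off 0x02: read a0 04 as big → 0xa004
  opcode bits[15:12]=0xa: jnz/J
  [11:0] imm=4 = #4
  target = base 0xcaa0 + off 0x02 + 2 + imm 4 = 0xcaa8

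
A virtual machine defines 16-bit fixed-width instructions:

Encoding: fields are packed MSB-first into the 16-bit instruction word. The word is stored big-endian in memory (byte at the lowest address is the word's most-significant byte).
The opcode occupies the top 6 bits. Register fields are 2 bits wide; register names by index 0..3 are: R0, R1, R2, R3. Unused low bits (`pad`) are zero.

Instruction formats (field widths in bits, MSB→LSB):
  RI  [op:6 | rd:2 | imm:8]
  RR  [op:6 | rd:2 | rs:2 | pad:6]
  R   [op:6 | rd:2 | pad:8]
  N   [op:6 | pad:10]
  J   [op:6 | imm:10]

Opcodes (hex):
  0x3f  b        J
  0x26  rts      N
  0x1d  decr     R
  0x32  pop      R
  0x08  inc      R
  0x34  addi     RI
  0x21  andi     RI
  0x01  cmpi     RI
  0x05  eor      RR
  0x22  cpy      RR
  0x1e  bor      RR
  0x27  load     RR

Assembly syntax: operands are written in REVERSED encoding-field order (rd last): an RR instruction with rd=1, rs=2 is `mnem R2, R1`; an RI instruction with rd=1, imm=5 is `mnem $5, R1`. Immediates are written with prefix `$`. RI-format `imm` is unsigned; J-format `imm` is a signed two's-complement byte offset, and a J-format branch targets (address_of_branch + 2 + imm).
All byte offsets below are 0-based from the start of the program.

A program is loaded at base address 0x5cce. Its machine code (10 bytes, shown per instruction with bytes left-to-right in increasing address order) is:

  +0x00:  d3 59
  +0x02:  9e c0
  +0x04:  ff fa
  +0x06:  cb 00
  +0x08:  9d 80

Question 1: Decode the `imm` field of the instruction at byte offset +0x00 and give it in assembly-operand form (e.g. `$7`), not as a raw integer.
$89

[00] d3 59 → 0xd359
  top 6b → 0x34 → addi [RI]
  rd: (w>>8)&0x3=0x3 → R3
  imm: (w>>0)&0xff=0x59 → $89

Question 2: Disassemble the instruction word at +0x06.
pop R3

@+06  big-endian(cb 00) = 0xcb00
  op=0xcb00>>10=0x32 ⇒ pop (R)
  rd@[9:8]=0x3 ⇒ R3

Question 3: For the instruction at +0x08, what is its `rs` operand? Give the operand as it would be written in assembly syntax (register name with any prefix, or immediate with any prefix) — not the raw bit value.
+0x08: 9d 80 ⇒ word 0x9d80 (big)
  top 6b → 0x27 → load [RR]
  [9:8] rd=1 = R1
  [7:6] rs=2 = R2

R2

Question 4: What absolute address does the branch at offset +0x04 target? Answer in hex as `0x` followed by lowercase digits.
@+04  big-endian(ff fa) = 0xfffa
  op=0xfffa>>10=0x3f ⇒ b (J)
  imm@[9:0]=0x3fa (s10→-6) ⇒ $-6
  target = base 0x5cce + off 0x04 + 2 + imm -6 = 0x5cce

0x5cce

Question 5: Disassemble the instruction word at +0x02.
[02] 9e c0 → 0x9ec0
  top 6b → 0x27 → load [RR]
  rd: (w>>8)&0x3=0x2 → R2
  rs: (w>>6)&0x3=0x3 → R3

load R3, R2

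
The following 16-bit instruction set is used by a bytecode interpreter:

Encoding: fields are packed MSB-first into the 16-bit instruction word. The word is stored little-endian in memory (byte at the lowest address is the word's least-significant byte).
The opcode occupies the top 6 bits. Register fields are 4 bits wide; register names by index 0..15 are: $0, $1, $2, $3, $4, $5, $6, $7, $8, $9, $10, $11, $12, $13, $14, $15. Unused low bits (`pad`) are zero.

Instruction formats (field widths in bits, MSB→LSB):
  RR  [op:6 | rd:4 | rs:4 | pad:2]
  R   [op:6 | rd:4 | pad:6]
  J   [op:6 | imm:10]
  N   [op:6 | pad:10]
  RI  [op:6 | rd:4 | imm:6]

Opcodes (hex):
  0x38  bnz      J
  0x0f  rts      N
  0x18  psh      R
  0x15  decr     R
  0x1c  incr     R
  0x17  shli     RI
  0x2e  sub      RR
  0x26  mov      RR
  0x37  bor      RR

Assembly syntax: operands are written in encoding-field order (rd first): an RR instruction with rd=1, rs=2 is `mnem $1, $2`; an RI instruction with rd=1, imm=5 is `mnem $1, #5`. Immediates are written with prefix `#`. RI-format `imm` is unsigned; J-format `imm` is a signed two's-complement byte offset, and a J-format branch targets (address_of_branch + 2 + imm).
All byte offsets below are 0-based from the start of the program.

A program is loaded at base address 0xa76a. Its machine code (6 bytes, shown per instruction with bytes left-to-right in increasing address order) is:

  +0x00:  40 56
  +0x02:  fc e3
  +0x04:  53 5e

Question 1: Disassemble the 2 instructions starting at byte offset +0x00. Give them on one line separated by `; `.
[00] 40 56 → 0x5640
  op=0x5640>>10=0x15 ⇒ decr (R)
  [9:6] rd=9 = $9
[02] fc e3 → 0xe3fc
  op=0xe3fc>>10=0x38 ⇒ bnz (J)
  [9:0] imm=1020 (s10→-4) = #-4

decr $9; bnz #-4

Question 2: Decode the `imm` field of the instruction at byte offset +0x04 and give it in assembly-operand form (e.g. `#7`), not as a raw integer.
#19

+0x04: 53 5e ⇒ word 0x5e53 (little)
  opcode bits[15:10]=0x17: shli/RI
  [9:6] rd=9 = $9
  [5:0] imm=19 = #19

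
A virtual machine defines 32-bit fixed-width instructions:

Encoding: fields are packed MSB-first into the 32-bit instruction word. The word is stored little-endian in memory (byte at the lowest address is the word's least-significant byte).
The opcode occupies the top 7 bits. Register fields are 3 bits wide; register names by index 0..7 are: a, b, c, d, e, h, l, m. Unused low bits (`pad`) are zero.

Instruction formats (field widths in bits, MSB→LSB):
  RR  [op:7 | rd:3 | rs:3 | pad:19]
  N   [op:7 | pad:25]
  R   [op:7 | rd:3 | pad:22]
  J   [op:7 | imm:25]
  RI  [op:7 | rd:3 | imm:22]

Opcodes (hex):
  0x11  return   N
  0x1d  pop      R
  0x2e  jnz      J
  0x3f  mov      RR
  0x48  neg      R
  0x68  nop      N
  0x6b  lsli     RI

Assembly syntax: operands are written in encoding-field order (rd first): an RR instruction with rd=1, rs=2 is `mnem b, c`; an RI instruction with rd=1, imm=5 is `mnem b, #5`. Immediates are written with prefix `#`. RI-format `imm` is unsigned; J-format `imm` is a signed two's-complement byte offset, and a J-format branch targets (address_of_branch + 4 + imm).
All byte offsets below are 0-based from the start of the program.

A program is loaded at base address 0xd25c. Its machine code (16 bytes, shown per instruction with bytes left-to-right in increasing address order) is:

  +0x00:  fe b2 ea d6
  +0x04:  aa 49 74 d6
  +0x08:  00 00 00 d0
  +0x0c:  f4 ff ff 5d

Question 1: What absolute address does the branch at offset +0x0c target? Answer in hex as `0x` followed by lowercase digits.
0xd260

[0c] f4 ff ff 5d → 0x5dfffff4
  top 7b → 0x2e → jnz [J]
  imm: (w>>0)&0x1ffffff=0x1fffff4 (s25→-12) → #-12
  target = base 0xd25c + off 0x0c + 4 + imm -12 = 0xd260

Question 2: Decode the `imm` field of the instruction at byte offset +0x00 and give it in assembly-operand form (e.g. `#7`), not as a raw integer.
off 0x00: read fe b2 ea d6 as little → 0xd6eab2fe
  opcode bits[31:25]=0x6b: lsli/RI
  rd@[24:22]=0x3 ⇒ d
  imm@[21:0]=0x2ab2fe ⇒ #2798334

#2798334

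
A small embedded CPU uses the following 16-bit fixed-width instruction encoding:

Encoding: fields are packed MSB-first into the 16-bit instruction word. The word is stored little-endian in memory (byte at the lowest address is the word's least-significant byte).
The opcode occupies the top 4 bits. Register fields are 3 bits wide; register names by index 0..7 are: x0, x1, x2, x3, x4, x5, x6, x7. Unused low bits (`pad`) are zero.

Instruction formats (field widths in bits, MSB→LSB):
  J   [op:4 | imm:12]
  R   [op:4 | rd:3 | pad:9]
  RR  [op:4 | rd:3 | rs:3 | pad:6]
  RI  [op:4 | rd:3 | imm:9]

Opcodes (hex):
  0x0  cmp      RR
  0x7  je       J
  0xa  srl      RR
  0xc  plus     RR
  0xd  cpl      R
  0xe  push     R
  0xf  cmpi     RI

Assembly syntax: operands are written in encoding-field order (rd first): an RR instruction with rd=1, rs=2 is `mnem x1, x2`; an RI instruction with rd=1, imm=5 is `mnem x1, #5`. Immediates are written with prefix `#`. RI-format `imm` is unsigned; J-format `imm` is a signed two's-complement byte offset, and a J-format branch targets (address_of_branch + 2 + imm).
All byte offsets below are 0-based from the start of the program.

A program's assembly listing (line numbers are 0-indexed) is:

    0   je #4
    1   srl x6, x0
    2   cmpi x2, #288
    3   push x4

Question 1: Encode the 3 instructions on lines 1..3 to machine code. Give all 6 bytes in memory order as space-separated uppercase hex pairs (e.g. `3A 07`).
L1: srl op=0xa:4|rd=6:3|rs=0:3|pad=0:6 ⇒ 0xac00 ⇒ little 00 ac
L2: cmpi op=0xf:4|rd=2:3|imm=288:9 ⇒ 0xf520 ⇒ little 20 f5
L3: push op=0xe:4|rd=4:3|pad=0:9 ⇒ 0xe800 ⇒ little 00 e8

00 AC 20 F5 00 E8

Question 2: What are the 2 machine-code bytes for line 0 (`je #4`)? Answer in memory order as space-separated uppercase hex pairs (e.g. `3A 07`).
04 70

0. je fields op=0x7:4|imm=4:12 → word 7004h → 04 70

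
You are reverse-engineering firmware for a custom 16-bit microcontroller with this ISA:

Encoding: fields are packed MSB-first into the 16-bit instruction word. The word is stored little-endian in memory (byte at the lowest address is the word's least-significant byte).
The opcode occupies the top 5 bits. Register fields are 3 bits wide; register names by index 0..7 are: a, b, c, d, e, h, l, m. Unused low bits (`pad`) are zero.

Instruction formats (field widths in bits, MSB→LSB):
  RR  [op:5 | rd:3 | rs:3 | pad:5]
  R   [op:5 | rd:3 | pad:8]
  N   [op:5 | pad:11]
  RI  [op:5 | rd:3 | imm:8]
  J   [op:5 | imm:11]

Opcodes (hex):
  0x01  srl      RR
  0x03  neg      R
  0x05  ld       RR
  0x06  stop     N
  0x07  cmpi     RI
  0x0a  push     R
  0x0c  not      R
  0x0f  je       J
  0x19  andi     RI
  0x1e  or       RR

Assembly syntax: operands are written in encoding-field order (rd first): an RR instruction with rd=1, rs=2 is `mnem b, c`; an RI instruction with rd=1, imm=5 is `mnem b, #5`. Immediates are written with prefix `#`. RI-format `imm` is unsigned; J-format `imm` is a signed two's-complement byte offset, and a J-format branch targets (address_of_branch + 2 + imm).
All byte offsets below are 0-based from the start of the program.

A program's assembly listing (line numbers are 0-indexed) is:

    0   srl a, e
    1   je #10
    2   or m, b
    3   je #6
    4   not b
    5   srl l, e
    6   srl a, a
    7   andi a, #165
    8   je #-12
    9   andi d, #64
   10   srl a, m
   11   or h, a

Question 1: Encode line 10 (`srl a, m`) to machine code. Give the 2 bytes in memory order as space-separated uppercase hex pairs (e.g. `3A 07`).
line 10 (srl): pack op=0x1:5|rd=0:3|rs=7:3|pad=0:5 = 0x08e0; little→ e0 08

E0 08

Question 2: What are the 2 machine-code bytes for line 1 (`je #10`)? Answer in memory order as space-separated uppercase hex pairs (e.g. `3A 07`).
0A 78

L1: je op=0xf:5|imm=10:11 ⇒ 0x780a ⇒ little 0a 78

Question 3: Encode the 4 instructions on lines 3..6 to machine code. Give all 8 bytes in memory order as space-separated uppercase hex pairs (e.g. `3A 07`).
06 78 00 61 80 0E 00 08

line 3 (je): pack op=0xf:5|imm=6:11 = 0x7806; little→ 06 78
line 4 (not): pack op=0xc:5|rd=1:3|pad=0:8 = 0x6100; little→ 00 61
line 5 (srl): pack op=0x1:5|rd=6:3|rs=4:3|pad=0:5 = 0x0e80; little→ 80 0e
line 6 (srl): pack op=0x1:5|rd=0:3|rs=0:3|pad=0:5 = 0x0800; little→ 00 08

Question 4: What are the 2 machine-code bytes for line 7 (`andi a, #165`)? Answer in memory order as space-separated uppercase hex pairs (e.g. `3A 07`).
line 7 (andi): pack op=0x19:5|rd=0:3|imm=165:8 = 0xc8a5; little→ a5 c8

A5 C8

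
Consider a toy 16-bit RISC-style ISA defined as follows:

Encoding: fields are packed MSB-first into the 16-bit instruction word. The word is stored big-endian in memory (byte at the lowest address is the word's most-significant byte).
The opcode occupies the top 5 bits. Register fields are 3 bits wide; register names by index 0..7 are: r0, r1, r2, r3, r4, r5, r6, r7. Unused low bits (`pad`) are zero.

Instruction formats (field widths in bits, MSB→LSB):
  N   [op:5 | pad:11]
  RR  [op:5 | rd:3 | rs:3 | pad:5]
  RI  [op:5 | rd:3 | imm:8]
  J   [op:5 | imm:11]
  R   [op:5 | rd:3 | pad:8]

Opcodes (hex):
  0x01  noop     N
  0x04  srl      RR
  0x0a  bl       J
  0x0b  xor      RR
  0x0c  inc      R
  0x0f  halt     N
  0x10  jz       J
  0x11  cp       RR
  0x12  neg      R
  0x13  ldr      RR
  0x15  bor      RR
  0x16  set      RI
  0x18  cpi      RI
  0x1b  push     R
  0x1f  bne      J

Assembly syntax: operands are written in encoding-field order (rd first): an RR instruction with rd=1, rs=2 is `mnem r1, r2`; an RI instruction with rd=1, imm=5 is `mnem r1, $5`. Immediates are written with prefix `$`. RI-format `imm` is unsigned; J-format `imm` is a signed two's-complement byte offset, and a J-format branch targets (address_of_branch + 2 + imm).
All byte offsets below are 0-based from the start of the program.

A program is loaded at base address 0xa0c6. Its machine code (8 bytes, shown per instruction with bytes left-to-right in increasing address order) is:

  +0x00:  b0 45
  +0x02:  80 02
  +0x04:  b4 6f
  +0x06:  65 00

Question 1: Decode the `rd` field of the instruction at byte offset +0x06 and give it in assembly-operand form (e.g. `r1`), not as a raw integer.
r5

@+06  big-endian(65 00) = 0x6500
  opcode bits[15:11]=0xc: inc/R
  [10:8] rd=5 = r5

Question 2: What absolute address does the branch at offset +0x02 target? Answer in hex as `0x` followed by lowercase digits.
off 0x02: read 80 02 as big → 0x8002
  opcode bits[15:11]=0x10: jz/J
  imm@[10:0]=0x2 ⇒ $2
  target = base 0xa0c6 + off 0x02 + 2 + imm 2 = 0xa0cc

0xa0cc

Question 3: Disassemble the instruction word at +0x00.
set r0, $69

off 0x00: read b0 45 as big → 0xb045
  top 5b → 0x16 → set [RI]
  rd: (w>>8)&0x7=0x0 → r0
  imm: (w>>0)&0xff=0x45 → $69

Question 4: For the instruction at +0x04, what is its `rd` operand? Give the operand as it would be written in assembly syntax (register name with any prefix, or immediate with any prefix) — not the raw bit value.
@+04  big-endian(b4 6f) = 0xb46f
  top 5b → 0x16 → set [RI]
  rd@[10:8]=0x4 ⇒ r4
  imm@[7:0]=0x6f ⇒ $111

r4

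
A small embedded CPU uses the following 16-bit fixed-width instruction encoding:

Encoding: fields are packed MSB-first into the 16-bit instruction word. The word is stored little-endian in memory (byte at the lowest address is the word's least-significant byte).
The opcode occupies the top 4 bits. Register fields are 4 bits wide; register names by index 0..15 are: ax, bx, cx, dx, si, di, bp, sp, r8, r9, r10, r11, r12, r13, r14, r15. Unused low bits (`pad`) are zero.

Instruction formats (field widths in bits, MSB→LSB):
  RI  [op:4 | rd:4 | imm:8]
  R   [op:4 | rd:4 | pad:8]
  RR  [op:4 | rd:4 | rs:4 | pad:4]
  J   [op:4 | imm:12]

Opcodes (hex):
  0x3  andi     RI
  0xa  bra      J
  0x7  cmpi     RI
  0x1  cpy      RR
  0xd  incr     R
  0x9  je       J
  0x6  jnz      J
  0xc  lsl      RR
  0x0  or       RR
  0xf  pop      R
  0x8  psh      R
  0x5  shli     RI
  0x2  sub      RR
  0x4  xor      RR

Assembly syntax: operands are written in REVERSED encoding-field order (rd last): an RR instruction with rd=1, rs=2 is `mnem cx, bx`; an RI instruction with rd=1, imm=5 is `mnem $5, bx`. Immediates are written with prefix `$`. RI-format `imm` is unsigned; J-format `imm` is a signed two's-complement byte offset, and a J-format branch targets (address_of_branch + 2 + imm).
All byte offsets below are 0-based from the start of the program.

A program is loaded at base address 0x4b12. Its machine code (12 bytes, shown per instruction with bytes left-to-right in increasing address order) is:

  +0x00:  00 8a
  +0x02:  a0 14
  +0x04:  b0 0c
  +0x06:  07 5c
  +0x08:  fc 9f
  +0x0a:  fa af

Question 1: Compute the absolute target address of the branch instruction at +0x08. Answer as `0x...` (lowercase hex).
off 0x08: read fc 9f as little → 0x9ffc
  op=0x9ffc>>12=0x9 ⇒ je (J)
  imm@[11:0]=0xffc (s12→-4) ⇒ $-4
  target = base 0x4b12 + off 0x08 + 2 + imm -4 = 0x4b18

0x4b18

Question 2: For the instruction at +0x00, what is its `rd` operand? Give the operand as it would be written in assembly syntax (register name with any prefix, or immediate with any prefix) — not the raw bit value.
r10

+0x00: 00 8a ⇒ word 0x8a00 (little)
  opcode bits[15:12]=0x8: psh/R
  rd: (w>>8)&0xf=0xa → r10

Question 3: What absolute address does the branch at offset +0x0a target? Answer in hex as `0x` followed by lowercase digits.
@+0a  little-endian(fa af) = 0xaffa
  top 4b → 0xa → bra [J]
  [11:0] imm=4090 (s12→-6) = $-6
  target = base 0x4b12 + off 0x0a + 2 + imm -6 = 0x4b18

0x4b18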